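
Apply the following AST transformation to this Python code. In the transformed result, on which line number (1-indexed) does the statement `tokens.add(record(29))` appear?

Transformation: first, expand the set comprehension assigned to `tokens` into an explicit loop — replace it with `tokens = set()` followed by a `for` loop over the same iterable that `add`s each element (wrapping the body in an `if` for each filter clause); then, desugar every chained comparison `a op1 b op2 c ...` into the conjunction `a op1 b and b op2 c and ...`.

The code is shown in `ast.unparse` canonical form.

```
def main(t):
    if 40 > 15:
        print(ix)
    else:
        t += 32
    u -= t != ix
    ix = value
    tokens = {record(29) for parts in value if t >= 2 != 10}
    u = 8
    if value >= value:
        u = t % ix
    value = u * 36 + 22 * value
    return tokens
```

11

Transformed code:
def main(t):
    if 40 > 15:
        print(ix)
    else:
        t += 32
    u -= t != ix
    ix = value
    tokens = set()
    for parts in value:
        if t >= 2 and 2 != 10:
            tokens.add(record(29))
    u = 8
    if value >= value:
        u = t % ix
    value = u * 36 + 22 * value
    return tokens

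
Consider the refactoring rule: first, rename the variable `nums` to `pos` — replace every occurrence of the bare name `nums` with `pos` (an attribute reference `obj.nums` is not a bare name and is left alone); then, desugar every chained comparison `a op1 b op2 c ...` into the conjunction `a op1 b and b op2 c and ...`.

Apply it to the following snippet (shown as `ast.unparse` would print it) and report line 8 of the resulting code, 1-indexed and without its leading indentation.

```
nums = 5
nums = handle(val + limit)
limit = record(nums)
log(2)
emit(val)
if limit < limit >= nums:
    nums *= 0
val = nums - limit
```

val = pos - limit

Transformed code:
pos = 5
pos = handle(val + limit)
limit = record(pos)
log(2)
emit(val)
if limit < limit and limit >= pos:
    pos *= 0
val = pos - limit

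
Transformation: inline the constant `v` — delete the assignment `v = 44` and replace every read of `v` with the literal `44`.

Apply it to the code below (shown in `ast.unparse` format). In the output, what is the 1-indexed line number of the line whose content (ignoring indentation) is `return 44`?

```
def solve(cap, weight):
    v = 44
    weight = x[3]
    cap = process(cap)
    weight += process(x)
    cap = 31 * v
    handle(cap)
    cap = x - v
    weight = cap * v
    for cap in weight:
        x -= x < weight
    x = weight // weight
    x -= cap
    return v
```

13

Transformed code:
def solve(cap, weight):
    weight = x[3]
    cap = process(cap)
    weight += process(x)
    cap = 31 * 44
    handle(cap)
    cap = x - 44
    weight = cap * 44
    for cap in weight:
        x -= x < weight
    x = weight // weight
    x -= cap
    return 44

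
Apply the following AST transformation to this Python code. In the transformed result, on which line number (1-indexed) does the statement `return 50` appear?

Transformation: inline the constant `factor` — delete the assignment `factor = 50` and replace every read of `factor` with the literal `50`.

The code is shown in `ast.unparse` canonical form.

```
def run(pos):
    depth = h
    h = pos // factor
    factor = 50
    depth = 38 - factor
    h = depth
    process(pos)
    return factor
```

Transformed code:
def run(pos):
    depth = h
    h = pos // 50
    depth = 38 - 50
    h = depth
    process(pos)
    return 50

7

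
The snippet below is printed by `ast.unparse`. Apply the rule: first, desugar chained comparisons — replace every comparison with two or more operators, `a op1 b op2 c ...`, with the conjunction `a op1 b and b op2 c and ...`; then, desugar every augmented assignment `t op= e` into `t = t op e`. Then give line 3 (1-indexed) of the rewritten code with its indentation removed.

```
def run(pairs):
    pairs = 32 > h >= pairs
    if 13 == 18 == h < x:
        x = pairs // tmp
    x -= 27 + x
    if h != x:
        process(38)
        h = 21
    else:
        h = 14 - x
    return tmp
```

if 13 == 18 and 18 == h and (h < x):

Transformed code:
def run(pairs):
    pairs = 32 > h and h >= pairs
    if 13 == 18 and 18 == h and (h < x):
        x = pairs // tmp
    x = x - (27 + x)
    if h != x:
        process(38)
        h = 21
    else:
        h = 14 - x
    return tmp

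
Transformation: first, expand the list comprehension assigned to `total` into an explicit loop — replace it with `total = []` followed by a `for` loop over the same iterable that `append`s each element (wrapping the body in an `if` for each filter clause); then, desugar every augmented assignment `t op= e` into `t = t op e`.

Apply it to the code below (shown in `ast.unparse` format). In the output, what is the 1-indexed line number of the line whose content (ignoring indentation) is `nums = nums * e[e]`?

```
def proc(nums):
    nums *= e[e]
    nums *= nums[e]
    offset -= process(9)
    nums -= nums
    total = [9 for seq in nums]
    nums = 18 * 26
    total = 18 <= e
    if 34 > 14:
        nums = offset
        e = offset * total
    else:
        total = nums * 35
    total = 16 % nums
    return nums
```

2

Transformed code:
def proc(nums):
    nums = nums * e[e]
    nums = nums * nums[e]
    offset = offset - process(9)
    nums = nums - nums
    total = []
    for seq in nums:
        total.append(9)
    nums = 18 * 26
    total = 18 <= e
    if 34 > 14:
        nums = offset
        e = offset * total
    else:
        total = nums * 35
    total = 16 % nums
    return nums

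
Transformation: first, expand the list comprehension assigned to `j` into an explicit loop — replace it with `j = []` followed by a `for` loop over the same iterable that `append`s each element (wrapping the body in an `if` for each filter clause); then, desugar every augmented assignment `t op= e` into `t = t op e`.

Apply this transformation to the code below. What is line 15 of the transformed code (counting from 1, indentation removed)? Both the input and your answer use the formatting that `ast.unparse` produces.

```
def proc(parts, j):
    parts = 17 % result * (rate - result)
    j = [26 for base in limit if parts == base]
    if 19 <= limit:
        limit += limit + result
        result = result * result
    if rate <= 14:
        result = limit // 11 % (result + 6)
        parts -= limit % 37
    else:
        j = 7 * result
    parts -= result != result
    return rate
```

parts = parts - (result != result)

Transformed code:
def proc(parts, j):
    parts = 17 % result * (rate - result)
    j = []
    for base in limit:
        if parts == base:
            j.append(26)
    if 19 <= limit:
        limit = limit + (limit + result)
        result = result * result
    if rate <= 14:
        result = limit // 11 % (result + 6)
        parts = parts - limit % 37
    else:
        j = 7 * result
    parts = parts - (result != result)
    return rate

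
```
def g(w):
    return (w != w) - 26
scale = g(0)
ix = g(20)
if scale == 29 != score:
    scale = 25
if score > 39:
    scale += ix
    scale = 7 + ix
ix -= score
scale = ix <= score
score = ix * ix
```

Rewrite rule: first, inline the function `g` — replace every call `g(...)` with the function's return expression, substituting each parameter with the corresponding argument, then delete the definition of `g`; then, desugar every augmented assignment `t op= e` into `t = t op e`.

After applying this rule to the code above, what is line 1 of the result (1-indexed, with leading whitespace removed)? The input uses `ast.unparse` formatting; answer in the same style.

scale = (0 != 0) - 26

Transformed code:
scale = (0 != 0) - 26
ix = (20 != 20) - 26
if scale == 29 != score:
    scale = 25
if score > 39:
    scale = scale + ix
    scale = 7 + ix
ix = ix - score
scale = ix <= score
score = ix * ix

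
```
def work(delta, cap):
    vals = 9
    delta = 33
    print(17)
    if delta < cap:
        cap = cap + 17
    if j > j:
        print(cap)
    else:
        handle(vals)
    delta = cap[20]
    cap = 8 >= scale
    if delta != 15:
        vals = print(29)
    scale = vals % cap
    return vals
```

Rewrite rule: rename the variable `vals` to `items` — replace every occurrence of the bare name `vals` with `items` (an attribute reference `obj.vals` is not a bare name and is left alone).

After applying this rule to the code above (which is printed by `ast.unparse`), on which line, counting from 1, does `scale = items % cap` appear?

Transformed code:
def work(delta, cap):
    items = 9
    delta = 33
    print(17)
    if delta < cap:
        cap = cap + 17
    if j > j:
        print(cap)
    else:
        handle(items)
    delta = cap[20]
    cap = 8 >= scale
    if delta != 15:
        items = print(29)
    scale = items % cap
    return items

15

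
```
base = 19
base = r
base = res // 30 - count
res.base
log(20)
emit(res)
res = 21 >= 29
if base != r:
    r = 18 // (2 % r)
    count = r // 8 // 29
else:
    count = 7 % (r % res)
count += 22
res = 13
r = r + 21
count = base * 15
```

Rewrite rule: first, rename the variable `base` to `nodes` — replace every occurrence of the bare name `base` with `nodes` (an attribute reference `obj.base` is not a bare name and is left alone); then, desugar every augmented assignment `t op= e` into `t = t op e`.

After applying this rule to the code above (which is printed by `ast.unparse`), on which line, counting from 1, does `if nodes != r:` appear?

Transformed code:
nodes = 19
nodes = r
nodes = res // 30 - count
res.base
log(20)
emit(res)
res = 21 >= 29
if nodes != r:
    r = 18 // (2 % r)
    count = r // 8 // 29
else:
    count = 7 % (r % res)
count = count + 22
res = 13
r = r + 21
count = nodes * 15

8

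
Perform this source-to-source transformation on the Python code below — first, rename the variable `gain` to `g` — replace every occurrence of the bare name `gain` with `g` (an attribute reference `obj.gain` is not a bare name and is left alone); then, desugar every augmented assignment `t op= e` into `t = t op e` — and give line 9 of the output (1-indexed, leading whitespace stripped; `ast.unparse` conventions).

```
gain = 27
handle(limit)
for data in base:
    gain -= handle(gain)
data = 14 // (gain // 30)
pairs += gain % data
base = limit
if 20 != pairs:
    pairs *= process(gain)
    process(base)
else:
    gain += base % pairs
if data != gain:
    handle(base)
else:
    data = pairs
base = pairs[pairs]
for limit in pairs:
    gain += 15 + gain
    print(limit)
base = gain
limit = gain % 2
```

Transformed code:
g = 27
handle(limit)
for data in base:
    g = g - handle(g)
data = 14 // (g // 30)
pairs = pairs + g % data
base = limit
if 20 != pairs:
    pairs = pairs * process(g)
    process(base)
else:
    g = g + base % pairs
if data != g:
    handle(base)
else:
    data = pairs
base = pairs[pairs]
for limit in pairs:
    g = g + (15 + g)
    print(limit)
base = g
limit = g % 2

pairs = pairs * process(g)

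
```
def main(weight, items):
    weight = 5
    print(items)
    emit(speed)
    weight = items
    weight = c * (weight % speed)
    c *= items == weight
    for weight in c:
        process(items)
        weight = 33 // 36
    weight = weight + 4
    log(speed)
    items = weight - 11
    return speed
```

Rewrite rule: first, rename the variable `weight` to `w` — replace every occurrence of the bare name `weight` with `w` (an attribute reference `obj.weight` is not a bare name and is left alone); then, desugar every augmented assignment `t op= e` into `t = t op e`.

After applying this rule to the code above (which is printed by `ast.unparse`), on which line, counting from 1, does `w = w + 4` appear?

11

Transformed code:
def main(w, items):
    w = 5
    print(items)
    emit(speed)
    w = items
    w = c * (w % speed)
    c = c * (items == w)
    for w in c:
        process(items)
        w = 33 // 36
    w = w + 4
    log(speed)
    items = w - 11
    return speed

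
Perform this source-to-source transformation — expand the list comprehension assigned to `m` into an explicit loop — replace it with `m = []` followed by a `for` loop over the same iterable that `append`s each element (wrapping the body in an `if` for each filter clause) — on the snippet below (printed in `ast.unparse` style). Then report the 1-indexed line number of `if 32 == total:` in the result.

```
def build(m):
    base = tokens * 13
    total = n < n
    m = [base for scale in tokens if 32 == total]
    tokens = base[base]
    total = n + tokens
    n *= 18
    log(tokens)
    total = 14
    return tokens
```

6

Transformed code:
def build(m):
    base = tokens * 13
    total = n < n
    m = []
    for scale in tokens:
        if 32 == total:
            m.append(base)
    tokens = base[base]
    total = n + tokens
    n *= 18
    log(tokens)
    total = 14
    return tokens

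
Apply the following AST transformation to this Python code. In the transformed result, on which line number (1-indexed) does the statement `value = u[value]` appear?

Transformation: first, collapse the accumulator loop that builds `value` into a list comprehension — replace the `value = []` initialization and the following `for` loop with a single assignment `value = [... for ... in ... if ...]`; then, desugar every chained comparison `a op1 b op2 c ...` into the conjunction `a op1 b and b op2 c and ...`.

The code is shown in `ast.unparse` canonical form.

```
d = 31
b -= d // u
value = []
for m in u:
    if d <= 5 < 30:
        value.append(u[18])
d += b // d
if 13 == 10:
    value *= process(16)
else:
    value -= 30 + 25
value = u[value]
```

9

Transformed code:
d = 31
b -= d // u
value = [u[18] for m in u if d <= 5 and 5 < 30]
d += b // d
if 13 == 10:
    value *= process(16)
else:
    value -= 30 + 25
value = u[value]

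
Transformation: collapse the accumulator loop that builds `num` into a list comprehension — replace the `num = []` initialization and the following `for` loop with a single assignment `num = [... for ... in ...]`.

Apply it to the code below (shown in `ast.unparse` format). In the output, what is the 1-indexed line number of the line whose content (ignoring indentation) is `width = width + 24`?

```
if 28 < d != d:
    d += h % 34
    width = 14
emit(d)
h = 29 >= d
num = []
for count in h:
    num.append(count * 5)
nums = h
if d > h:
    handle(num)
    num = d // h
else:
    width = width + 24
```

Transformed code:
if 28 < d != d:
    d += h % 34
    width = 14
emit(d)
h = 29 >= d
num = [count * 5 for count in h]
nums = h
if d > h:
    handle(num)
    num = d // h
else:
    width = width + 24

12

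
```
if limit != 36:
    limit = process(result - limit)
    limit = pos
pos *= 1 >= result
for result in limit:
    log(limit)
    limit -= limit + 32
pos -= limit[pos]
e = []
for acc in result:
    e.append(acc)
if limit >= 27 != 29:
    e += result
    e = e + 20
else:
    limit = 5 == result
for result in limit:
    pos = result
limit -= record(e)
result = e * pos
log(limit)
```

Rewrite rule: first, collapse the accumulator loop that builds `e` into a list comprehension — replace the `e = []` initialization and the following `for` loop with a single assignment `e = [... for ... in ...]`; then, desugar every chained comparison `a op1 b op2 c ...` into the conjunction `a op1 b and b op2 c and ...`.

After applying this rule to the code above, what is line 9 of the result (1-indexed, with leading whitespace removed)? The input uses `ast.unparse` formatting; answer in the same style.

Transformed code:
if limit != 36:
    limit = process(result - limit)
    limit = pos
pos *= 1 >= result
for result in limit:
    log(limit)
    limit -= limit + 32
pos -= limit[pos]
e = [acc for acc in result]
if limit >= 27 and 27 != 29:
    e += result
    e = e + 20
else:
    limit = 5 == result
for result in limit:
    pos = result
limit -= record(e)
result = e * pos
log(limit)

e = [acc for acc in result]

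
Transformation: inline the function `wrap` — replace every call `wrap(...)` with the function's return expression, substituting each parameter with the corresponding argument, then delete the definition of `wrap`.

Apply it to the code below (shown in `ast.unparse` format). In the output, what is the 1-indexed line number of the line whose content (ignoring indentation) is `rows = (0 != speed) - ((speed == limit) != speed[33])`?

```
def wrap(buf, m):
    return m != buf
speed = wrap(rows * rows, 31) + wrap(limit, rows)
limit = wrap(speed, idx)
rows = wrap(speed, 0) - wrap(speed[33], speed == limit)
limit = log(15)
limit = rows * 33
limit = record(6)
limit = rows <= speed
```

3

Transformed code:
speed = (31 != rows * rows) + (rows != limit)
limit = idx != speed
rows = (0 != speed) - ((speed == limit) != speed[33])
limit = log(15)
limit = rows * 33
limit = record(6)
limit = rows <= speed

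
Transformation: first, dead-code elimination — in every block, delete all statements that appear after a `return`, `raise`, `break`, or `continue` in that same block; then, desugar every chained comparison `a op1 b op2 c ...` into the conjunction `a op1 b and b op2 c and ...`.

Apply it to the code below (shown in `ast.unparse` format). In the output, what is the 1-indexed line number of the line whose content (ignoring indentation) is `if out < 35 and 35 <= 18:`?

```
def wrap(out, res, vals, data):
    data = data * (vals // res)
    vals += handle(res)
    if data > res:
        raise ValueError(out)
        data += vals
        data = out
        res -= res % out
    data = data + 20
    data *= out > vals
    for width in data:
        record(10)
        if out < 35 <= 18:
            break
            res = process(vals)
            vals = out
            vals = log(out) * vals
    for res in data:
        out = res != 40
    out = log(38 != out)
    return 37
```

10

Transformed code:
def wrap(out, res, vals, data):
    data = data * (vals // res)
    vals += handle(res)
    if data > res:
        raise ValueError(out)
    data = data + 20
    data *= out > vals
    for width in data:
        record(10)
        if out < 35 and 35 <= 18:
            break
    for res in data:
        out = res != 40
    out = log(38 != out)
    return 37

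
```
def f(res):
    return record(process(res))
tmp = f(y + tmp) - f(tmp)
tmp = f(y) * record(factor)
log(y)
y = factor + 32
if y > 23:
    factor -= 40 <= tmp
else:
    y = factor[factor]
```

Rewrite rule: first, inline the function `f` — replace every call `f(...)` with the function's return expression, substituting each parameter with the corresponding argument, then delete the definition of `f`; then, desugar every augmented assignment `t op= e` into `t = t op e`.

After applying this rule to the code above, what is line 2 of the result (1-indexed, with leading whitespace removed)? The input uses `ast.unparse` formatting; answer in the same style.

tmp = record(process(y)) * record(factor)

Transformed code:
tmp = record(process(y + tmp)) - record(process(tmp))
tmp = record(process(y)) * record(factor)
log(y)
y = factor + 32
if y > 23:
    factor = factor - (40 <= tmp)
else:
    y = factor[factor]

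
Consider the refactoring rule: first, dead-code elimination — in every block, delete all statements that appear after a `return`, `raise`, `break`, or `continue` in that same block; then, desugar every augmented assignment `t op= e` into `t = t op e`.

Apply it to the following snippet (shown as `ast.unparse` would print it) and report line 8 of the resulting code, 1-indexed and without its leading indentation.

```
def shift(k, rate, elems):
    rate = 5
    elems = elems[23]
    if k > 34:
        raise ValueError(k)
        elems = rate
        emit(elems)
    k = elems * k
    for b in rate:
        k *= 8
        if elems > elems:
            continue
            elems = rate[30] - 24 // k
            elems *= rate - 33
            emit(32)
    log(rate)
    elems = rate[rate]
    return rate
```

Transformed code:
def shift(k, rate, elems):
    rate = 5
    elems = elems[23]
    if k > 34:
        raise ValueError(k)
    k = elems * k
    for b in rate:
        k = k * 8
        if elems > elems:
            continue
    log(rate)
    elems = rate[rate]
    return rate

k = k * 8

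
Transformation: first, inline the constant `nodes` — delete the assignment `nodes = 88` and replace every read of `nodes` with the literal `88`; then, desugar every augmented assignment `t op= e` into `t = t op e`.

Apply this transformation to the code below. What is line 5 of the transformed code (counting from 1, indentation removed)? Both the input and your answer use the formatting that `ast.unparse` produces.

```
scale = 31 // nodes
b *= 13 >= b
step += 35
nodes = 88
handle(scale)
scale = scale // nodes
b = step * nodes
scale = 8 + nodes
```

scale = scale // 88

Transformed code:
scale = 31 // 88
b = b * (13 >= b)
step = step + 35
handle(scale)
scale = scale // 88
b = step * 88
scale = 8 + 88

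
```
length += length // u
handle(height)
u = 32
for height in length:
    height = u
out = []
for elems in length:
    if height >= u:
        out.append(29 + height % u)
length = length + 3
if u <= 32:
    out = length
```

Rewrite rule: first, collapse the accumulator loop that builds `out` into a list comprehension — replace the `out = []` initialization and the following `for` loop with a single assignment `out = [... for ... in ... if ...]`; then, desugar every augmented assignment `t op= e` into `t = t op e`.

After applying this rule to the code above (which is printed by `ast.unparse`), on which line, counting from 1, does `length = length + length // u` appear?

1

Transformed code:
length = length + length // u
handle(height)
u = 32
for height in length:
    height = u
out = [29 + height % u for elems in length if height >= u]
length = length + 3
if u <= 32:
    out = length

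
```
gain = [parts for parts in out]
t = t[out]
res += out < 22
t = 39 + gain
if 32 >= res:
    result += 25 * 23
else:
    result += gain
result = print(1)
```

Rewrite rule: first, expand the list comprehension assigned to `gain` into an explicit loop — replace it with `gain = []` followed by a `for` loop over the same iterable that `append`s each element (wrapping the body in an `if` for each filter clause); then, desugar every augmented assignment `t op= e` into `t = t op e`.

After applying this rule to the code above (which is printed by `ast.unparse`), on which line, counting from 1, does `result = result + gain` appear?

Transformed code:
gain = []
for parts in out:
    gain.append(parts)
t = t[out]
res = res + (out < 22)
t = 39 + gain
if 32 >= res:
    result = result + 25 * 23
else:
    result = result + gain
result = print(1)

10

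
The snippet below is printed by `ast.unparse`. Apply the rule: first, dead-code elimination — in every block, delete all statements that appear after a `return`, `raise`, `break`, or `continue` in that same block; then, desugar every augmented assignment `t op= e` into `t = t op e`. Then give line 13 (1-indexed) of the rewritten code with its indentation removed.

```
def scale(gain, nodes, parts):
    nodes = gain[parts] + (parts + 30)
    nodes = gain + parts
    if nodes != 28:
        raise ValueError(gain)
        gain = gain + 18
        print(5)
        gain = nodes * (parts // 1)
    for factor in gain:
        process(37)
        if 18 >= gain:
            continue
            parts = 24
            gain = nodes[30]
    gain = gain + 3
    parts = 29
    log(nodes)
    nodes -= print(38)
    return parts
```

nodes = nodes - print(38)

Transformed code:
def scale(gain, nodes, parts):
    nodes = gain[parts] + (parts + 30)
    nodes = gain + parts
    if nodes != 28:
        raise ValueError(gain)
    for factor in gain:
        process(37)
        if 18 >= gain:
            continue
    gain = gain + 3
    parts = 29
    log(nodes)
    nodes = nodes - print(38)
    return parts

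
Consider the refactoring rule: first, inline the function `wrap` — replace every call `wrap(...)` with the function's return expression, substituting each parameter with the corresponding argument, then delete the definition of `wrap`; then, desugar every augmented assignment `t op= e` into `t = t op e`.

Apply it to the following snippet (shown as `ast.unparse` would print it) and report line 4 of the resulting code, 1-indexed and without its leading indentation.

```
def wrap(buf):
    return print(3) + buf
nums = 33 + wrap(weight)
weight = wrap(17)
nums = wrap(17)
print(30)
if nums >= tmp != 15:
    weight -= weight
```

Transformed code:
nums = 33 + (print(3) + weight)
weight = print(3) + 17
nums = print(3) + 17
print(30)
if nums >= tmp != 15:
    weight = weight - weight

print(30)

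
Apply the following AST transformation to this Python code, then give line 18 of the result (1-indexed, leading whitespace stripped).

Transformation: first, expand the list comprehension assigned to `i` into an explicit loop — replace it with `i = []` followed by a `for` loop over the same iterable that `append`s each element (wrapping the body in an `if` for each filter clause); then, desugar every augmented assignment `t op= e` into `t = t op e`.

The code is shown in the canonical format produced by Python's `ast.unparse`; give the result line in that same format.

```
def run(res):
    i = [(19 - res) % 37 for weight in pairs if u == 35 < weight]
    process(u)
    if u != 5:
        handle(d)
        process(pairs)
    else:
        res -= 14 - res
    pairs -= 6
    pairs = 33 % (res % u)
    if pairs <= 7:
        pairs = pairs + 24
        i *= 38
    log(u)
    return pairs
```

Transformed code:
def run(res):
    i = []
    for weight in pairs:
        if u == 35 < weight:
            i.append((19 - res) % 37)
    process(u)
    if u != 5:
        handle(d)
        process(pairs)
    else:
        res = res - (14 - res)
    pairs = pairs - 6
    pairs = 33 % (res % u)
    if pairs <= 7:
        pairs = pairs + 24
        i = i * 38
    log(u)
    return pairs

return pairs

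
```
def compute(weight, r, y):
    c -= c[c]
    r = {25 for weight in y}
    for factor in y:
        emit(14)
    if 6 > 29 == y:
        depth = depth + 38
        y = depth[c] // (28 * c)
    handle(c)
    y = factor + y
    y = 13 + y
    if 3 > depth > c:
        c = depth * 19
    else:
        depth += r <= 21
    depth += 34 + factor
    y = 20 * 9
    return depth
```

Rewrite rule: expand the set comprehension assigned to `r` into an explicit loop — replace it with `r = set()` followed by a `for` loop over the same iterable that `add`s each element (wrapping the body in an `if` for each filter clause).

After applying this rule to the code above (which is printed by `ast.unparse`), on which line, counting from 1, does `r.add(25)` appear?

5

Transformed code:
def compute(weight, r, y):
    c -= c[c]
    r = set()
    for weight in y:
        r.add(25)
    for factor in y:
        emit(14)
    if 6 > 29 == y:
        depth = depth + 38
        y = depth[c] // (28 * c)
    handle(c)
    y = factor + y
    y = 13 + y
    if 3 > depth > c:
        c = depth * 19
    else:
        depth += r <= 21
    depth += 34 + factor
    y = 20 * 9
    return depth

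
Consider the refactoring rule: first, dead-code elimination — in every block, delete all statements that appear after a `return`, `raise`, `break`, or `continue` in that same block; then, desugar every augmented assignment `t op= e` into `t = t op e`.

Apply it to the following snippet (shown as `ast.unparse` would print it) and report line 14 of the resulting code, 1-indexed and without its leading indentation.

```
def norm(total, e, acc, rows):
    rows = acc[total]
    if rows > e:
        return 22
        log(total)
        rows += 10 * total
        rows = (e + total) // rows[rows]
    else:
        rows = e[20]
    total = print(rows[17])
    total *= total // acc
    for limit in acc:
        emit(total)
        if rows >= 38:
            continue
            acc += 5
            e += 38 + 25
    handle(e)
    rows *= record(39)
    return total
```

Transformed code:
def norm(total, e, acc, rows):
    rows = acc[total]
    if rows > e:
        return 22
    else:
        rows = e[20]
    total = print(rows[17])
    total = total * (total // acc)
    for limit in acc:
        emit(total)
        if rows >= 38:
            continue
    handle(e)
    rows = rows * record(39)
    return total

rows = rows * record(39)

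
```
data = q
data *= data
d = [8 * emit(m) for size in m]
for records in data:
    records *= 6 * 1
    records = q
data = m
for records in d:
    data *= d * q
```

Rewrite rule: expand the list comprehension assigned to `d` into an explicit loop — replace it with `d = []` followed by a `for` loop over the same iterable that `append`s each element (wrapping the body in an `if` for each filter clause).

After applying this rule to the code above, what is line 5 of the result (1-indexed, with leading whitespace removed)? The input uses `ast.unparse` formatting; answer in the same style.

Transformed code:
data = q
data *= data
d = []
for size in m:
    d.append(8 * emit(m))
for records in data:
    records *= 6 * 1
    records = q
data = m
for records in d:
    data *= d * q

d.append(8 * emit(m))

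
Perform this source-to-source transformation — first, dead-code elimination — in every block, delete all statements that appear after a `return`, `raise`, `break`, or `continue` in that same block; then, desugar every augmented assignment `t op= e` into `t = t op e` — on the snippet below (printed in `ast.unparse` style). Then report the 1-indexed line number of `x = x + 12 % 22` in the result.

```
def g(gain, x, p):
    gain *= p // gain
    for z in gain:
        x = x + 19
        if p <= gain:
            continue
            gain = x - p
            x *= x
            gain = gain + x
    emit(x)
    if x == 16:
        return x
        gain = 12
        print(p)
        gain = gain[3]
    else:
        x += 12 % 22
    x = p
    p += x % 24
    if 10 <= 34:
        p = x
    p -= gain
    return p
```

Transformed code:
def g(gain, x, p):
    gain = gain * (p // gain)
    for z in gain:
        x = x + 19
        if p <= gain:
            continue
    emit(x)
    if x == 16:
        return x
    else:
        x = x + 12 % 22
    x = p
    p = p + x % 24
    if 10 <= 34:
        p = x
    p = p - gain
    return p

11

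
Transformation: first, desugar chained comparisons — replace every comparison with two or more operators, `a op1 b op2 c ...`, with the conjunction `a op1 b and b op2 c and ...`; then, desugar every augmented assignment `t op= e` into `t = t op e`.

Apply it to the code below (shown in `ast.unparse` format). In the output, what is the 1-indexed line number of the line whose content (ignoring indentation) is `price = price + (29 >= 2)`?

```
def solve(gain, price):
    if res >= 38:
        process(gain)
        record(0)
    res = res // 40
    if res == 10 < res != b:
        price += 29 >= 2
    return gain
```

7

Transformed code:
def solve(gain, price):
    if res >= 38:
        process(gain)
        record(0)
    res = res // 40
    if res == 10 and 10 < res and (res != b):
        price = price + (29 >= 2)
    return gain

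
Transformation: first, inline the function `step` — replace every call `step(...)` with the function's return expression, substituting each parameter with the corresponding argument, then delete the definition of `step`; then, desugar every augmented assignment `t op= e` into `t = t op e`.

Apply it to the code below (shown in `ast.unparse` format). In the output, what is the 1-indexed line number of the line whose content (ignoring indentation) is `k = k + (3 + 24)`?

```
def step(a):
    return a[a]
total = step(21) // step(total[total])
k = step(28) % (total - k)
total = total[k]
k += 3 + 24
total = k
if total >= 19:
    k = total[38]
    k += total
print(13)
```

4

Transformed code:
total = 21[21] // total[total][total[total]]
k = 28[28] % (total - k)
total = total[k]
k = k + (3 + 24)
total = k
if total >= 19:
    k = total[38]
    k = k + total
print(13)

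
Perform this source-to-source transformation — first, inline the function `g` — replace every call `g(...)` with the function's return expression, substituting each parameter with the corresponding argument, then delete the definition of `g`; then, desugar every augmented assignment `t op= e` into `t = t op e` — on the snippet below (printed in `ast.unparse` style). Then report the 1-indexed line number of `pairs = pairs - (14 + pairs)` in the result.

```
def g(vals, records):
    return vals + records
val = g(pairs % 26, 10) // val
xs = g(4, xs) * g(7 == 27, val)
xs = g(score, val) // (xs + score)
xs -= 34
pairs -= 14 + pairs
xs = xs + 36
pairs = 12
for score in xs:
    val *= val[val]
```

Transformed code:
val = (pairs % 26 + 10) // val
xs = (4 + xs) * ((7 == 27) + val)
xs = (score + val) // (xs + score)
xs = xs - 34
pairs = pairs - (14 + pairs)
xs = xs + 36
pairs = 12
for score in xs:
    val = val * val[val]

5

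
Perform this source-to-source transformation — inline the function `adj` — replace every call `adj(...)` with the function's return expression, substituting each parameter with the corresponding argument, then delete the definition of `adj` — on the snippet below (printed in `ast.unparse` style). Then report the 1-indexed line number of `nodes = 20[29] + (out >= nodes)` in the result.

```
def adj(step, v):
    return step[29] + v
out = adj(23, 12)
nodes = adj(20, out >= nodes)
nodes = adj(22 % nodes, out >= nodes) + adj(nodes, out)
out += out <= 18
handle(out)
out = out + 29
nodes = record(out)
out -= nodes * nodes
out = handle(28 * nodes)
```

2

Transformed code:
out = 23[29] + 12
nodes = 20[29] + (out >= nodes)
nodes = (22 % nodes)[29] + (out >= nodes) + (nodes[29] + out)
out += out <= 18
handle(out)
out = out + 29
nodes = record(out)
out -= nodes * nodes
out = handle(28 * nodes)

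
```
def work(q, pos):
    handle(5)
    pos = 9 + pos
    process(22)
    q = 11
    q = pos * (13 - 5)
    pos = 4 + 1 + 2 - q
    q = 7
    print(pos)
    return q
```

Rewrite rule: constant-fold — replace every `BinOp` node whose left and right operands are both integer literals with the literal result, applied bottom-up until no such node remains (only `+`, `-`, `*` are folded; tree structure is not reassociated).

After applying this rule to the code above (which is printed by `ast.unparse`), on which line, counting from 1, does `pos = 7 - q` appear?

7

Transformed code:
def work(q, pos):
    handle(5)
    pos = 9 + pos
    process(22)
    q = 11
    q = pos * 8
    pos = 7 - q
    q = 7
    print(pos)
    return q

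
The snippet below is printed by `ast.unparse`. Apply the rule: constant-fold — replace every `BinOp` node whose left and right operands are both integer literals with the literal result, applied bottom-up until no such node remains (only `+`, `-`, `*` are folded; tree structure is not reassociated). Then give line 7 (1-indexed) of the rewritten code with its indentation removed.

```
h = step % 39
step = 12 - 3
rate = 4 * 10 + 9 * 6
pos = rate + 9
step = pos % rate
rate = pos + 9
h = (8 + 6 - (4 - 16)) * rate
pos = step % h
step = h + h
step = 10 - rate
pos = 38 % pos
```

h = 26 * rate

Transformed code:
h = step % 39
step = 9
rate = 94
pos = rate + 9
step = pos % rate
rate = pos + 9
h = 26 * rate
pos = step % h
step = h + h
step = 10 - rate
pos = 38 % pos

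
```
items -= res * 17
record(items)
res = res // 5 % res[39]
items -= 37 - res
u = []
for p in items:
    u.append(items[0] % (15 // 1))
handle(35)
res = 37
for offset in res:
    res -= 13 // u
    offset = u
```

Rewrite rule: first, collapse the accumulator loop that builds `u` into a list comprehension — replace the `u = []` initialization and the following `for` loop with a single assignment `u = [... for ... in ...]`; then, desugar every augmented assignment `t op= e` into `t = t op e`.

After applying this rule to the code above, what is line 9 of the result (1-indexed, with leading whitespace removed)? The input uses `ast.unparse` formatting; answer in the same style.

res = res - 13 // u

Transformed code:
items = items - res * 17
record(items)
res = res // 5 % res[39]
items = items - (37 - res)
u = [items[0] % (15 // 1) for p in items]
handle(35)
res = 37
for offset in res:
    res = res - 13 // u
    offset = u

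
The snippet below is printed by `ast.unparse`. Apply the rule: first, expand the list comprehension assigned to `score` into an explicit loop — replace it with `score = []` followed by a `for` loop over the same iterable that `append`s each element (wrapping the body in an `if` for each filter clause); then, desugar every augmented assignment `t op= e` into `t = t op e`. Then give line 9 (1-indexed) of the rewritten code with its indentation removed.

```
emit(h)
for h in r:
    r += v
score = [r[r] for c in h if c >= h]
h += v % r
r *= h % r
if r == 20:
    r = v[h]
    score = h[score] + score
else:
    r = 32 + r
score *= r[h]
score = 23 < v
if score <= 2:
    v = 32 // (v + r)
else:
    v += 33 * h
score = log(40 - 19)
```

r = r * (h % r)

Transformed code:
emit(h)
for h in r:
    r = r + v
score = []
for c in h:
    if c >= h:
        score.append(r[r])
h = h + v % r
r = r * (h % r)
if r == 20:
    r = v[h]
    score = h[score] + score
else:
    r = 32 + r
score = score * r[h]
score = 23 < v
if score <= 2:
    v = 32 // (v + r)
else:
    v = v + 33 * h
score = log(40 - 19)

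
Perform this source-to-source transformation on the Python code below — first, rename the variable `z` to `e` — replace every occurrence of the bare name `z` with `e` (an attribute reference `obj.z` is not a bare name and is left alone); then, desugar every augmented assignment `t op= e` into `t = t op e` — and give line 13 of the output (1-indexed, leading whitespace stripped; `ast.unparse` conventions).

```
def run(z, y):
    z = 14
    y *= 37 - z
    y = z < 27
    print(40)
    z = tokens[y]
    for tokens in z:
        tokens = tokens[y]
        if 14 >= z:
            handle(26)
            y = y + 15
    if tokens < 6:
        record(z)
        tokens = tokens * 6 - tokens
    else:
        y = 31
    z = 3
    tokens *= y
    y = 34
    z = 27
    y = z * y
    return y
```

record(e)

Transformed code:
def run(e, y):
    e = 14
    y = y * (37 - e)
    y = e < 27
    print(40)
    e = tokens[y]
    for tokens in e:
        tokens = tokens[y]
        if 14 >= e:
            handle(26)
            y = y + 15
    if tokens < 6:
        record(e)
        tokens = tokens * 6 - tokens
    else:
        y = 31
    e = 3
    tokens = tokens * y
    y = 34
    e = 27
    y = e * y
    return y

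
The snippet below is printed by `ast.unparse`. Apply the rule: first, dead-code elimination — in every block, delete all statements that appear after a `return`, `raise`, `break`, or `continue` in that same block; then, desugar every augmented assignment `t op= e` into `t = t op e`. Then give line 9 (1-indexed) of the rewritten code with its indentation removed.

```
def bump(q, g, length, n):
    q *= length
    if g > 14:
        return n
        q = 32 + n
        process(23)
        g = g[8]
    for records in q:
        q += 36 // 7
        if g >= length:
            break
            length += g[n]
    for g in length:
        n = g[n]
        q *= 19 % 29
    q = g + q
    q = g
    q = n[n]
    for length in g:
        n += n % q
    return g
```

for g in length:

Transformed code:
def bump(q, g, length, n):
    q = q * length
    if g > 14:
        return n
    for records in q:
        q = q + 36 // 7
        if g >= length:
            break
    for g in length:
        n = g[n]
        q = q * (19 % 29)
    q = g + q
    q = g
    q = n[n]
    for length in g:
        n = n + n % q
    return g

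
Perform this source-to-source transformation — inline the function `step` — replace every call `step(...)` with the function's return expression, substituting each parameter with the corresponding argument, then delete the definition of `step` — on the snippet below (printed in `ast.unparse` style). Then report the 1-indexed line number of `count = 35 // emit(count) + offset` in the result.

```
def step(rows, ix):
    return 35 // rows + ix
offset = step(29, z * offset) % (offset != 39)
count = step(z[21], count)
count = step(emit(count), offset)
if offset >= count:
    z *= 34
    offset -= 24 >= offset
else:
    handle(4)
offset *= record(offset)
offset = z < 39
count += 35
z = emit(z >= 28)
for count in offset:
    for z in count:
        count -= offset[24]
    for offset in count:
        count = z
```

3

Transformed code:
offset = (35 // 29 + z * offset) % (offset != 39)
count = 35 // z[21] + count
count = 35 // emit(count) + offset
if offset >= count:
    z *= 34
    offset -= 24 >= offset
else:
    handle(4)
offset *= record(offset)
offset = z < 39
count += 35
z = emit(z >= 28)
for count in offset:
    for z in count:
        count -= offset[24]
    for offset in count:
        count = z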